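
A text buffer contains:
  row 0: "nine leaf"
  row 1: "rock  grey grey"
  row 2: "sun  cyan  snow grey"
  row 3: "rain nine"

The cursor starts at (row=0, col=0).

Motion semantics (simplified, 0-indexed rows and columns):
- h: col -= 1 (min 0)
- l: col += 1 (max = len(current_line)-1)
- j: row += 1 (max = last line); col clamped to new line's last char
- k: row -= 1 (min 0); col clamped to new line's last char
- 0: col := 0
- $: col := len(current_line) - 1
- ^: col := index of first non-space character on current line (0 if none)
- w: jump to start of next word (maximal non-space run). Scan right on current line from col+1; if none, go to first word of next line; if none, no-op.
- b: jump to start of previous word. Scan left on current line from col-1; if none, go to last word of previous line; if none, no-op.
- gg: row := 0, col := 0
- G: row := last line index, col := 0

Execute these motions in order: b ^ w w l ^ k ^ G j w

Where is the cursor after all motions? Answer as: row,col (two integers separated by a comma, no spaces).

Answer: 3,5

Derivation:
After 1 (b): row=0 col=0 char='n'
After 2 (^): row=0 col=0 char='n'
After 3 (w): row=0 col=5 char='l'
After 4 (w): row=1 col=0 char='r'
After 5 (l): row=1 col=1 char='o'
After 6 (^): row=1 col=0 char='r'
After 7 (k): row=0 col=0 char='n'
After 8 (^): row=0 col=0 char='n'
After 9 (G): row=3 col=0 char='r'
After 10 (j): row=3 col=0 char='r'
After 11 (w): row=3 col=5 char='n'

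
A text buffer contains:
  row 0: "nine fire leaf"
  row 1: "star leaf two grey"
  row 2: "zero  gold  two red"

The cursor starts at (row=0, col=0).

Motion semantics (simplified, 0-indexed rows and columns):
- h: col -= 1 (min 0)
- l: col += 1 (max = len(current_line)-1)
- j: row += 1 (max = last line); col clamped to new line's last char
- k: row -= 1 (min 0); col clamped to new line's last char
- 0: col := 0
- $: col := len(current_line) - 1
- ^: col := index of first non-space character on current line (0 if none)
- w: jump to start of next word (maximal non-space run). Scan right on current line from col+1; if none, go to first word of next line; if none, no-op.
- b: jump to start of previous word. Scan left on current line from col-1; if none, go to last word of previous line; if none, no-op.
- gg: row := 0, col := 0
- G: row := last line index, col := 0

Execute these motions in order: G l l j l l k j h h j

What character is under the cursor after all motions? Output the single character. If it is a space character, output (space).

Answer: r

Derivation:
After 1 (G): row=2 col=0 char='z'
After 2 (l): row=2 col=1 char='e'
After 3 (l): row=2 col=2 char='r'
After 4 (j): row=2 col=2 char='r'
After 5 (l): row=2 col=3 char='o'
After 6 (l): row=2 col=4 char='_'
After 7 (k): row=1 col=4 char='_'
After 8 (j): row=2 col=4 char='_'
After 9 (h): row=2 col=3 char='o'
After 10 (h): row=2 col=2 char='r'
After 11 (j): row=2 col=2 char='r'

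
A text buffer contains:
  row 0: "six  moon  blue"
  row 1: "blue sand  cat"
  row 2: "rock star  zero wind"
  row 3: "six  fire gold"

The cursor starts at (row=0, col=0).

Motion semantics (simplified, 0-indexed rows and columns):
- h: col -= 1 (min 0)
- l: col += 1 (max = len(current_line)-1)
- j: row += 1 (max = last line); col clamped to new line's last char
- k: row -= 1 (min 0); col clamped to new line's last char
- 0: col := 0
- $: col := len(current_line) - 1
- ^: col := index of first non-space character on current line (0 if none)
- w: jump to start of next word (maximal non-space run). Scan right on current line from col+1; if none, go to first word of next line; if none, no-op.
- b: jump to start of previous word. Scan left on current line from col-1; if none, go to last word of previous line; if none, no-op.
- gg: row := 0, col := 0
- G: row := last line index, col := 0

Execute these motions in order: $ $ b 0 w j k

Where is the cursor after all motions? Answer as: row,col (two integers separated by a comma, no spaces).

After 1 ($): row=0 col=14 char='e'
After 2 ($): row=0 col=14 char='e'
After 3 (b): row=0 col=11 char='b'
After 4 (0): row=0 col=0 char='s'
After 5 (w): row=0 col=5 char='m'
After 6 (j): row=1 col=5 char='s'
After 7 (k): row=0 col=5 char='m'

Answer: 0,5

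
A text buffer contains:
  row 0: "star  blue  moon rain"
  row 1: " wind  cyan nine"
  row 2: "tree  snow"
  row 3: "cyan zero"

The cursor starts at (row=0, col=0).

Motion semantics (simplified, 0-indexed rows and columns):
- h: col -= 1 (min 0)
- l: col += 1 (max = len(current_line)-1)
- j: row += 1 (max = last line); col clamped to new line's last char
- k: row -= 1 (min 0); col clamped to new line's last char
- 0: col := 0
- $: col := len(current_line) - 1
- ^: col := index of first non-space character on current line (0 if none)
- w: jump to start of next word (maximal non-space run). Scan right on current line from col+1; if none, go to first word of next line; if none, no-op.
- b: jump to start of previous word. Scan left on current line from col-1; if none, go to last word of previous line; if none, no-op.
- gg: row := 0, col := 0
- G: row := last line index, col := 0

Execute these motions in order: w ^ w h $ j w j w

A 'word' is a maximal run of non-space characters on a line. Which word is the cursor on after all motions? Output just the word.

After 1 (w): row=0 col=6 char='b'
After 2 (^): row=0 col=0 char='s'
After 3 (w): row=0 col=6 char='b'
After 4 (h): row=0 col=5 char='_'
After 5 ($): row=0 col=20 char='n'
After 6 (j): row=1 col=15 char='e'
After 7 (w): row=2 col=0 char='t'
After 8 (j): row=3 col=0 char='c'
After 9 (w): row=3 col=5 char='z'

Answer: zero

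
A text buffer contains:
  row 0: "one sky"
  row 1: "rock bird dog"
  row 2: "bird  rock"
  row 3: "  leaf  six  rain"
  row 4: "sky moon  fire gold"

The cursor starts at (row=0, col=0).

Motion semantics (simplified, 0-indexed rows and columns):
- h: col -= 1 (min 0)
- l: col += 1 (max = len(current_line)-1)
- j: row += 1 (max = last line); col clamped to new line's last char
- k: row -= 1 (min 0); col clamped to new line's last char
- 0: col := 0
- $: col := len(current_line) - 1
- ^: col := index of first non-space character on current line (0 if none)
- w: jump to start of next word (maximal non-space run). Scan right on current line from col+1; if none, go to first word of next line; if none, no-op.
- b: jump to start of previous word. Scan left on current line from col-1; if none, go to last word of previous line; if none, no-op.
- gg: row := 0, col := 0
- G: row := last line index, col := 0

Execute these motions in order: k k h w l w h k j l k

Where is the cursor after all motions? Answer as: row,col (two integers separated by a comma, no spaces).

Answer: 0,1

Derivation:
After 1 (k): row=0 col=0 char='o'
After 2 (k): row=0 col=0 char='o'
After 3 (h): row=0 col=0 char='o'
After 4 (w): row=0 col=4 char='s'
After 5 (l): row=0 col=5 char='k'
After 6 (w): row=1 col=0 char='r'
After 7 (h): row=1 col=0 char='r'
After 8 (k): row=0 col=0 char='o'
After 9 (j): row=1 col=0 char='r'
After 10 (l): row=1 col=1 char='o'
After 11 (k): row=0 col=1 char='n'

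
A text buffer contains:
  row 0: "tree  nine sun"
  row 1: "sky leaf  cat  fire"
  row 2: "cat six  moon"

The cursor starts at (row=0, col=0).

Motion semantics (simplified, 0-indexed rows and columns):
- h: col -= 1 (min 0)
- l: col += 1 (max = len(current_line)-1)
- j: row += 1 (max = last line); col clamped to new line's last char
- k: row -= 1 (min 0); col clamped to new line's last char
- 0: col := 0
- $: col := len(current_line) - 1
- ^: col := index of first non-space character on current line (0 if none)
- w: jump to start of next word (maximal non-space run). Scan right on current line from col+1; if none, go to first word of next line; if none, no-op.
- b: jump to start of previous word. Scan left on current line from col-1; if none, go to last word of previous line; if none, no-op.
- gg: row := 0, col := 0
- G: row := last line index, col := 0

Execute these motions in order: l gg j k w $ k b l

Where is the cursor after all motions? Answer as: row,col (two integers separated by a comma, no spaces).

Answer: 0,12

Derivation:
After 1 (l): row=0 col=1 char='r'
After 2 (gg): row=0 col=0 char='t'
After 3 (j): row=1 col=0 char='s'
After 4 (k): row=0 col=0 char='t'
After 5 (w): row=0 col=6 char='n'
After 6 ($): row=0 col=13 char='n'
After 7 (k): row=0 col=13 char='n'
After 8 (b): row=0 col=11 char='s'
After 9 (l): row=0 col=12 char='u'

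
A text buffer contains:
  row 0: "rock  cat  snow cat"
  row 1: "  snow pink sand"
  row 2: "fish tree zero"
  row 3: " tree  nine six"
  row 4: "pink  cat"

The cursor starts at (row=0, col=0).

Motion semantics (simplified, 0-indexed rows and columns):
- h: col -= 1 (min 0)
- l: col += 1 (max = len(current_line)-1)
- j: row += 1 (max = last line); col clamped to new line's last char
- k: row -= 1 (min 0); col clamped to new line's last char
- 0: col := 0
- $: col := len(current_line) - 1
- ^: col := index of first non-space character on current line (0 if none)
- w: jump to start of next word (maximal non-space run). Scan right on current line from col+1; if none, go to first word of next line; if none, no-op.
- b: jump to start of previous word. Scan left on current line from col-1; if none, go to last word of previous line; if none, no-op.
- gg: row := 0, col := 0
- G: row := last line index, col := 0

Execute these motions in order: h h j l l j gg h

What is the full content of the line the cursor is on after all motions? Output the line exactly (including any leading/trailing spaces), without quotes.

After 1 (h): row=0 col=0 char='r'
After 2 (h): row=0 col=0 char='r'
After 3 (j): row=1 col=0 char='_'
After 4 (l): row=1 col=1 char='_'
After 5 (l): row=1 col=2 char='s'
After 6 (j): row=2 col=2 char='s'
After 7 (gg): row=0 col=0 char='r'
After 8 (h): row=0 col=0 char='r'

Answer: rock  cat  snow cat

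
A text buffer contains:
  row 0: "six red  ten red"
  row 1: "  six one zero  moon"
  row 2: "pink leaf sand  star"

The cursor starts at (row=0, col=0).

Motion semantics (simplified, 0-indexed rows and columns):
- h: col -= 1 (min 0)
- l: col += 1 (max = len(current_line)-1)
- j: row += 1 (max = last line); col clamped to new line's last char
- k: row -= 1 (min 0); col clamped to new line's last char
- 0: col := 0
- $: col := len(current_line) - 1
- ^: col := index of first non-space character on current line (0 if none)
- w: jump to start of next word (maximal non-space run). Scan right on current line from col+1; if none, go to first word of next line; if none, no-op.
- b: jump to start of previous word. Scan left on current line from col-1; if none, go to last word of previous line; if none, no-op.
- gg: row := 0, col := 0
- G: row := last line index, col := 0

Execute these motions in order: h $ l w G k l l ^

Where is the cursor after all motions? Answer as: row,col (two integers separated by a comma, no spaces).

Answer: 1,2

Derivation:
After 1 (h): row=0 col=0 char='s'
After 2 ($): row=0 col=15 char='d'
After 3 (l): row=0 col=15 char='d'
After 4 (w): row=1 col=2 char='s'
After 5 (G): row=2 col=0 char='p'
After 6 (k): row=1 col=0 char='_'
After 7 (l): row=1 col=1 char='_'
After 8 (l): row=1 col=2 char='s'
After 9 (^): row=1 col=2 char='s'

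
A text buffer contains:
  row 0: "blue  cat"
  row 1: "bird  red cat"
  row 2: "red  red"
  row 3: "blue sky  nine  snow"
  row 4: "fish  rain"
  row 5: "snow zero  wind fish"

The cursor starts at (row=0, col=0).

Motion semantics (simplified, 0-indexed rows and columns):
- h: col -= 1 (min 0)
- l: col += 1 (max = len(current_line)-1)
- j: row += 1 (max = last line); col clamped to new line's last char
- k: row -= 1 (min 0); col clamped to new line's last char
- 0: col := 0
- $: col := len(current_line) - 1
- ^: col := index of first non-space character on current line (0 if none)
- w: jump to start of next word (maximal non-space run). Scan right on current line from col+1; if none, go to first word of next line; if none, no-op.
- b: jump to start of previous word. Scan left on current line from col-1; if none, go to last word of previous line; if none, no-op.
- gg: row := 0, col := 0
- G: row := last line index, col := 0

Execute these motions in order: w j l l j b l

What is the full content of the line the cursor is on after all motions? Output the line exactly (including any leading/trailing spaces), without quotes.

Answer: red  red

Derivation:
After 1 (w): row=0 col=6 char='c'
After 2 (j): row=1 col=6 char='r'
After 3 (l): row=1 col=7 char='e'
After 4 (l): row=1 col=8 char='d'
After 5 (j): row=2 col=7 char='d'
After 6 (b): row=2 col=5 char='r'
After 7 (l): row=2 col=6 char='e'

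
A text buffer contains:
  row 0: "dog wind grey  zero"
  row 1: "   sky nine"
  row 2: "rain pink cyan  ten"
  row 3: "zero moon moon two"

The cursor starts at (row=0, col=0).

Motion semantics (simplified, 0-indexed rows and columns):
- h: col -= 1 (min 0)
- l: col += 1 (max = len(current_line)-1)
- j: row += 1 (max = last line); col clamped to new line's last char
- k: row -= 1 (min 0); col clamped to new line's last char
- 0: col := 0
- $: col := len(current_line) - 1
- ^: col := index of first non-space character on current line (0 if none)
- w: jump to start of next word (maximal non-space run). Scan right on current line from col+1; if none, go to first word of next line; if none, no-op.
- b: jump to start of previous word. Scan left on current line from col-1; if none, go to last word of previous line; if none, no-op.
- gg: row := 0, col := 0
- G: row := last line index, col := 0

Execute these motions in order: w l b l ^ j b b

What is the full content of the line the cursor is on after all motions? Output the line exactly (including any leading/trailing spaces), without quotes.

After 1 (w): row=0 col=4 char='w'
After 2 (l): row=0 col=5 char='i'
After 3 (b): row=0 col=4 char='w'
After 4 (l): row=0 col=5 char='i'
After 5 (^): row=0 col=0 char='d'
After 6 (j): row=1 col=0 char='_'
After 7 (b): row=0 col=15 char='z'
After 8 (b): row=0 col=9 char='g'

Answer: dog wind grey  zero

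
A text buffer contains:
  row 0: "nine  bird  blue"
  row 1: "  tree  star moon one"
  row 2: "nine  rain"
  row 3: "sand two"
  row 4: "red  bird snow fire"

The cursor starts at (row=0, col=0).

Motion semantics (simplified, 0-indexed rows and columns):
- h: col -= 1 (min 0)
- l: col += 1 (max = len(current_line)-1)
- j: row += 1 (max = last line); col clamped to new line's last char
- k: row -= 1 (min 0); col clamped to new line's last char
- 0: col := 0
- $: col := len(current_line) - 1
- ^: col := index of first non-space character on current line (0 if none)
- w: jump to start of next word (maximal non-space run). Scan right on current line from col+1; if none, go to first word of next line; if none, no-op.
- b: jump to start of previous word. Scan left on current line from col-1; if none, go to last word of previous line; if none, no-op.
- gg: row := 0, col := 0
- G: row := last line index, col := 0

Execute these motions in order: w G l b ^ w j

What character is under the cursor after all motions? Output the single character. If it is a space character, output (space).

After 1 (w): row=0 col=6 char='b'
After 2 (G): row=4 col=0 char='r'
After 3 (l): row=4 col=1 char='e'
After 4 (b): row=4 col=0 char='r'
After 5 (^): row=4 col=0 char='r'
After 6 (w): row=4 col=5 char='b'
After 7 (j): row=4 col=5 char='b'

Answer: b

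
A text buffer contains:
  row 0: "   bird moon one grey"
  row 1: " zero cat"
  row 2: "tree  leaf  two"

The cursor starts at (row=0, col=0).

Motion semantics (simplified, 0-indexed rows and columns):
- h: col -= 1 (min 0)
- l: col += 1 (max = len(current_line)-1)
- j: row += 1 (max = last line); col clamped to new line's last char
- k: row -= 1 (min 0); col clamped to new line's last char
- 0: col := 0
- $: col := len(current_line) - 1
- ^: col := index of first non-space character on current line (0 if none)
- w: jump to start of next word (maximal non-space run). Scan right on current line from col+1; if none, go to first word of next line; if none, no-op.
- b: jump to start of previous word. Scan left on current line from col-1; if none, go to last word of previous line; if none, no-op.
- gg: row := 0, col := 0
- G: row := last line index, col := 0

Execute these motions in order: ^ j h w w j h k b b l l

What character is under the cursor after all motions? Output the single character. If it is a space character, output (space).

Answer: e

Derivation:
After 1 (^): row=0 col=3 char='b'
After 2 (j): row=1 col=3 char='r'
After 3 (h): row=1 col=2 char='e'
After 4 (w): row=1 col=6 char='c'
After 5 (w): row=2 col=0 char='t'
After 6 (j): row=2 col=0 char='t'
After 7 (h): row=2 col=0 char='t'
After 8 (k): row=1 col=0 char='_'
After 9 (b): row=0 col=17 char='g'
After 10 (b): row=0 col=13 char='o'
After 11 (l): row=0 col=14 char='n'
After 12 (l): row=0 col=15 char='e'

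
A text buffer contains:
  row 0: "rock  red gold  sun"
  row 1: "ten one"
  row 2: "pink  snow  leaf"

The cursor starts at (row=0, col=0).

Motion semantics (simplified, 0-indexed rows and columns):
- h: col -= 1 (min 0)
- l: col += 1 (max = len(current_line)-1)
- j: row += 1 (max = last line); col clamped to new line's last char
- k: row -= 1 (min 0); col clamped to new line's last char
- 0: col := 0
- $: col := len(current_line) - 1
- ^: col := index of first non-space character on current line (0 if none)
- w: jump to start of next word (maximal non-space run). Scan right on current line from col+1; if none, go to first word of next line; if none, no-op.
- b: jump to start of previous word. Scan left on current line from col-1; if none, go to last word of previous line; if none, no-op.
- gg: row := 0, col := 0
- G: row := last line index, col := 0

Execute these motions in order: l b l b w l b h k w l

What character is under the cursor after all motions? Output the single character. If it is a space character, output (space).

Answer: e

Derivation:
After 1 (l): row=0 col=1 char='o'
After 2 (b): row=0 col=0 char='r'
After 3 (l): row=0 col=1 char='o'
After 4 (b): row=0 col=0 char='r'
After 5 (w): row=0 col=6 char='r'
After 6 (l): row=0 col=7 char='e'
After 7 (b): row=0 col=6 char='r'
After 8 (h): row=0 col=5 char='_'
After 9 (k): row=0 col=5 char='_'
After 10 (w): row=0 col=6 char='r'
After 11 (l): row=0 col=7 char='e'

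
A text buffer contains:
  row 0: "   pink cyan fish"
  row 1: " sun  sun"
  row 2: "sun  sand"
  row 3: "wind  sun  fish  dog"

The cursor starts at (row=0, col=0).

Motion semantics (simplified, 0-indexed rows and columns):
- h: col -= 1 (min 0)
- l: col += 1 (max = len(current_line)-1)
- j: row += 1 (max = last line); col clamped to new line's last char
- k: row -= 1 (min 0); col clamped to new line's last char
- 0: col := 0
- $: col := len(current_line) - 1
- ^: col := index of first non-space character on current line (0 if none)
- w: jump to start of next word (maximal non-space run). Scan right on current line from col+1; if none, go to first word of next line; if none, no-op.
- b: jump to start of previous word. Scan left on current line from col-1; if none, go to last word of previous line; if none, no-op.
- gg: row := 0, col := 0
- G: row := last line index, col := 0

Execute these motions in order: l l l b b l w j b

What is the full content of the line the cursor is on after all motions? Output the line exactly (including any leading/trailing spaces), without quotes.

After 1 (l): row=0 col=1 char='_'
After 2 (l): row=0 col=2 char='_'
After 3 (l): row=0 col=3 char='p'
After 4 (b): row=0 col=3 char='p'
After 5 (b): row=0 col=3 char='p'
After 6 (l): row=0 col=4 char='i'
After 7 (w): row=0 col=8 char='c'
After 8 (j): row=1 col=8 char='n'
After 9 (b): row=1 col=6 char='s'

Answer:  sun  sun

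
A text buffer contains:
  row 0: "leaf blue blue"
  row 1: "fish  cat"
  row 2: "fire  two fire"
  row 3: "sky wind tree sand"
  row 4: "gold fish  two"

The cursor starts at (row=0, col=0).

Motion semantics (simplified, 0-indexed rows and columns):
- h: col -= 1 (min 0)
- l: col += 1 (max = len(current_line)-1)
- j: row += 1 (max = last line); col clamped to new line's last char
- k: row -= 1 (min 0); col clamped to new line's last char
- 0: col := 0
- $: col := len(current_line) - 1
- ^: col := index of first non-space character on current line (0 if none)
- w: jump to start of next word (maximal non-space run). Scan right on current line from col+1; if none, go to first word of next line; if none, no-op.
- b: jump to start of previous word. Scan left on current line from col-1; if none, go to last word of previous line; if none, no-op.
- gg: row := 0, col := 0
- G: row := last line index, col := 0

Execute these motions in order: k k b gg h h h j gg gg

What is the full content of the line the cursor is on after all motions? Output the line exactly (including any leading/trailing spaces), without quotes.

After 1 (k): row=0 col=0 char='l'
After 2 (k): row=0 col=0 char='l'
After 3 (b): row=0 col=0 char='l'
After 4 (gg): row=0 col=0 char='l'
After 5 (h): row=0 col=0 char='l'
After 6 (h): row=0 col=0 char='l'
After 7 (h): row=0 col=0 char='l'
After 8 (j): row=1 col=0 char='f'
After 9 (gg): row=0 col=0 char='l'
After 10 (gg): row=0 col=0 char='l'

Answer: leaf blue blue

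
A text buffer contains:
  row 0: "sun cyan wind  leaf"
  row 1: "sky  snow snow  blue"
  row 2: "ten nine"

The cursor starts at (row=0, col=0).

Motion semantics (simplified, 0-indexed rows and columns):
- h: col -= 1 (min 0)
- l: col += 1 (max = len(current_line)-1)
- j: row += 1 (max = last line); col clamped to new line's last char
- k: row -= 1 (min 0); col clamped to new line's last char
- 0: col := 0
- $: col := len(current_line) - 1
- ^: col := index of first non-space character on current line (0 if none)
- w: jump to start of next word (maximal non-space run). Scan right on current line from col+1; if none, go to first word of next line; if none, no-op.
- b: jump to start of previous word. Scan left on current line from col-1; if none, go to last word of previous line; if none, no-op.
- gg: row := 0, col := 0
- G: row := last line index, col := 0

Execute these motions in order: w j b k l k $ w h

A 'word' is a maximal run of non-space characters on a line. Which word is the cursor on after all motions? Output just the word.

Answer: sky

Derivation:
After 1 (w): row=0 col=4 char='c'
After 2 (j): row=1 col=4 char='_'
After 3 (b): row=1 col=0 char='s'
After 4 (k): row=0 col=0 char='s'
After 5 (l): row=0 col=1 char='u'
After 6 (k): row=0 col=1 char='u'
After 7 ($): row=0 col=18 char='f'
After 8 (w): row=1 col=0 char='s'
After 9 (h): row=1 col=0 char='s'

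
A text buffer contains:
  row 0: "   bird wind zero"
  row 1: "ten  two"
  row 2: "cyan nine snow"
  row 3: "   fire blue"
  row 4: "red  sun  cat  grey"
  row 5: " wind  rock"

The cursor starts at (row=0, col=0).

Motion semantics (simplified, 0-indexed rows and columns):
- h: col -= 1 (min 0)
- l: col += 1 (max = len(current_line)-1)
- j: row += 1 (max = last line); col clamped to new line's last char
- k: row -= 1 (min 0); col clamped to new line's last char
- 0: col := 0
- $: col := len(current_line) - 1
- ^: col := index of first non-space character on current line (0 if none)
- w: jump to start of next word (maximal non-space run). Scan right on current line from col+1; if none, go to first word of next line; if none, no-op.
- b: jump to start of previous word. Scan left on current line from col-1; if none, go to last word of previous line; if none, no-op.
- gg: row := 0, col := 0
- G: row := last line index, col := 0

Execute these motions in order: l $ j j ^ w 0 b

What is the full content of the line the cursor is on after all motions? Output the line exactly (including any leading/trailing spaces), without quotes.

After 1 (l): row=0 col=1 char='_'
After 2 ($): row=0 col=16 char='o'
After 3 (j): row=1 col=7 char='o'
After 4 (j): row=2 col=7 char='n'
After 5 (^): row=2 col=0 char='c'
After 6 (w): row=2 col=5 char='n'
After 7 (0): row=2 col=0 char='c'
After 8 (b): row=1 col=5 char='t'

Answer: ten  two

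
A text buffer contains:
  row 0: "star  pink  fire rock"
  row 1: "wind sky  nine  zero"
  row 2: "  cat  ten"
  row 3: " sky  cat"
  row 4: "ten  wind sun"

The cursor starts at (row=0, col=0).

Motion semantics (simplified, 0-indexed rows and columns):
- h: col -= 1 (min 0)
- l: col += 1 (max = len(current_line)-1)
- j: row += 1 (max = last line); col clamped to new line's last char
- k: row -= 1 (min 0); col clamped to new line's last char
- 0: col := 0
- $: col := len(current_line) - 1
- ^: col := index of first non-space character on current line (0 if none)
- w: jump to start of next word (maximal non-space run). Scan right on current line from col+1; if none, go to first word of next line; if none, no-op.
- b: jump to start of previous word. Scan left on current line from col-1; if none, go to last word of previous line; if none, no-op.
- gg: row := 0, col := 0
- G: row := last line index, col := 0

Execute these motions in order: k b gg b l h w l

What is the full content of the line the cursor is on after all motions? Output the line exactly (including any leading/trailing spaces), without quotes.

Answer: star  pink  fire rock

Derivation:
After 1 (k): row=0 col=0 char='s'
After 2 (b): row=0 col=0 char='s'
After 3 (gg): row=0 col=0 char='s'
After 4 (b): row=0 col=0 char='s'
After 5 (l): row=0 col=1 char='t'
After 6 (h): row=0 col=0 char='s'
After 7 (w): row=0 col=6 char='p'
After 8 (l): row=0 col=7 char='i'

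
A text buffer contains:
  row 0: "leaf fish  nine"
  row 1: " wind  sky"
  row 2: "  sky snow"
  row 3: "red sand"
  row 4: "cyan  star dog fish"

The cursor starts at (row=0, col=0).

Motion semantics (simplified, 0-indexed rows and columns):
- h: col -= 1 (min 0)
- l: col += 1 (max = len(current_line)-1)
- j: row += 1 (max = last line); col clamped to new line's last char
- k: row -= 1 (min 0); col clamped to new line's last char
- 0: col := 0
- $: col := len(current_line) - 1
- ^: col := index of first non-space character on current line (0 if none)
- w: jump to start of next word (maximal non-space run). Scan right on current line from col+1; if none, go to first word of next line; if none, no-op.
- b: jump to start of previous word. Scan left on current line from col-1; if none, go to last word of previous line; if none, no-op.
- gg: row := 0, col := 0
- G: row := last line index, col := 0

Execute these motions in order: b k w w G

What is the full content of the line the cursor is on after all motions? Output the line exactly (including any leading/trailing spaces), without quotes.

After 1 (b): row=0 col=0 char='l'
After 2 (k): row=0 col=0 char='l'
After 3 (w): row=0 col=5 char='f'
After 4 (w): row=0 col=11 char='n'
After 5 (G): row=4 col=0 char='c'

Answer: cyan  star dog fish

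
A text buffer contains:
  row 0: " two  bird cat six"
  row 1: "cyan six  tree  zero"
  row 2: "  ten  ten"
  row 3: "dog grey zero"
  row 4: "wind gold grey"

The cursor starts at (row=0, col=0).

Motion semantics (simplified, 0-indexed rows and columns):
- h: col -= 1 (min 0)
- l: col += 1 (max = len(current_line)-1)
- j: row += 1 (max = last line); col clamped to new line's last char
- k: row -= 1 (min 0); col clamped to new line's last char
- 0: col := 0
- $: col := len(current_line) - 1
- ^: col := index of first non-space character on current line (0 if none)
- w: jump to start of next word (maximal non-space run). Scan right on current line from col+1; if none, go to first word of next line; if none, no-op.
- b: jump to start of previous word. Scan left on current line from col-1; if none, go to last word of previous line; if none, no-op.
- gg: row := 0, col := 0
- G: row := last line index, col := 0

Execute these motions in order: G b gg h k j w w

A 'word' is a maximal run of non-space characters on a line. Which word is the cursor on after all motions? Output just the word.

After 1 (G): row=4 col=0 char='w'
After 2 (b): row=3 col=9 char='z'
After 3 (gg): row=0 col=0 char='_'
After 4 (h): row=0 col=0 char='_'
After 5 (k): row=0 col=0 char='_'
After 6 (j): row=1 col=0 char='c'
After 7 (w): row=1 col=5 char='s'
After 8 (w): row=1 col=10 char='t'

Answer: tree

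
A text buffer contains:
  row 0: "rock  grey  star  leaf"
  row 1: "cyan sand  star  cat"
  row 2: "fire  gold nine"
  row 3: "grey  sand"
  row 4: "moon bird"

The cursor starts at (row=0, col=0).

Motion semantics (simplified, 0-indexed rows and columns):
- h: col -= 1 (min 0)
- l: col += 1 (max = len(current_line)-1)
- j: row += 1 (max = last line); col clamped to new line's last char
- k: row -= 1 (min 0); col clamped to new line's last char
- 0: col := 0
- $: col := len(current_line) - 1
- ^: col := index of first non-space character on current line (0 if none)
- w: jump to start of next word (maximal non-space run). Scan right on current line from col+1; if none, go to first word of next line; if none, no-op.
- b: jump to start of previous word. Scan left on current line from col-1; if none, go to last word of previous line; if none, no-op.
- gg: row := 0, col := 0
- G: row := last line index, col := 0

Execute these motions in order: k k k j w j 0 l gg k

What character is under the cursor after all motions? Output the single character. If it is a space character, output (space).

Answer: r

Derivation:
After 1 (k): row=0 col=0 char='r'
After 2 (k): row=0 col=0 char='r'
After 3 (k): row=0 col=0 char='r'
After 4 (j): row=1 col=0 char='c'
After 5 (w): row=1 col=5 char='s'
After 6 (j): row=2 col=5 char='_'
After 7 (0): row=2 col=0 char='f'
After 8 (l): row=2 col=1 char='i'
After 9 (gg): row=0 col=0 char='r'
After 10 (k): row=0 col=0 char='r'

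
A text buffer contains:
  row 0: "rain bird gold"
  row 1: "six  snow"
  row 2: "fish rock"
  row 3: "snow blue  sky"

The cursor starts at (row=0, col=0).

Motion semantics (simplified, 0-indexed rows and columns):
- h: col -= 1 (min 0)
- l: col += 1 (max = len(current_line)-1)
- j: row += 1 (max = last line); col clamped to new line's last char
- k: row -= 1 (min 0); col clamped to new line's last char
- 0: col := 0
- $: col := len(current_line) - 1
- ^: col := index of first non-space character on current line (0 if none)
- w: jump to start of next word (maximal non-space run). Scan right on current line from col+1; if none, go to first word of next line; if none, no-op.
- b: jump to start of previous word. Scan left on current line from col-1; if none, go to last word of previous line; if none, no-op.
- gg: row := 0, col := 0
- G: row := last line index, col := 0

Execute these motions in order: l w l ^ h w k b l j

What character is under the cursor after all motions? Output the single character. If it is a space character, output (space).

After 1 (l): row=0 col=1 char='a'
After 2 (w): row=0 col=5 char='b'
After 3 (l): row=0 col=6 char='i'
After 4 (^): row=0 col=0 char='r'
After 5 (h): row=0 col=0 char='r'
After 6 (w): row=0 col=5 char='b'
After 7 (k): row=0 col=5 char='b'
After 8 (b): row=0 col=0 char='r'
After 9 (l): row=0 col=1 char='a'
After 10 (j): row=1 col=1 char='i'

Answer: i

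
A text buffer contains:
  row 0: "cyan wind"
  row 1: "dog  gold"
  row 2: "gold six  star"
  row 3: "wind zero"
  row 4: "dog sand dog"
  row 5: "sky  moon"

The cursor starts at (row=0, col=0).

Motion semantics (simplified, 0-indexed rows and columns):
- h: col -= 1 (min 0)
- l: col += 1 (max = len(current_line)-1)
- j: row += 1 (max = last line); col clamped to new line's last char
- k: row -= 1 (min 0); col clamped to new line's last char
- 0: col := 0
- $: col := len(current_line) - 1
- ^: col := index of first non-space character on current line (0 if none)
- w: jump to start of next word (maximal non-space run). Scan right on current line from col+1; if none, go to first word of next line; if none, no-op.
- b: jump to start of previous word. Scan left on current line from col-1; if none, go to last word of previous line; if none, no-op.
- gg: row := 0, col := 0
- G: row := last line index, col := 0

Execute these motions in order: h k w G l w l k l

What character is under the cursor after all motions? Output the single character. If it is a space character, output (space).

Answer: d

Derivation:
After 1 (h): row=0 col=0 char='c'
After 2 (k): row=0 col=0 char='c'
After 3 (w): row=0 col=5 char='w'
After 4 (G): row=5 col=0 char='s'
After 5 (l): row=5 col=1 char='k'
After 6 (w): row=5 col=5 char='m'
After 7 (l): row=5 col=6 char='o'
After 8 (k): row=4 col=6 char='n'
After 9 (l): row=4 col=7 char='d'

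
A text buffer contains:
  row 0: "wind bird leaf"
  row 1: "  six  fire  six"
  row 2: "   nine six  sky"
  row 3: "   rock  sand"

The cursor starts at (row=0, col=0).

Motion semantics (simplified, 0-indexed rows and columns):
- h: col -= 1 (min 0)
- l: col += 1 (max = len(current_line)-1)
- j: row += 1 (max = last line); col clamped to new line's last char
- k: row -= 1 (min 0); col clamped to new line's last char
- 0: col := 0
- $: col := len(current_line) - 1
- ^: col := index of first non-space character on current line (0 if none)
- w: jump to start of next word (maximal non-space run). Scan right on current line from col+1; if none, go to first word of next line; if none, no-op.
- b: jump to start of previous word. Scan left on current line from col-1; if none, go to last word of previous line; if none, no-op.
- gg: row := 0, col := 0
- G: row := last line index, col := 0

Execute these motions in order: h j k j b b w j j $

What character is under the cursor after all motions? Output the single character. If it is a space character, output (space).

Answer: y

Derivation:
After 1 (h): row=0 col=0 char='w'
After 2 (j): row=1 col=0 char='_'
After 3 (k): row=0 col=0 char='w'
After 4 (j): row=1 col=0 char='_'
After 5 (b): row=0 col=10 char='l'
After 6 (b): row=0 col=5 char='b'
After 7 (w): row=0 col=10 char='l'
After 8 (j): row=1 col=10 char='e'
After 9 (j): row=2 col=10 char='x'
After 10 ($): row=2 col=15 char='y'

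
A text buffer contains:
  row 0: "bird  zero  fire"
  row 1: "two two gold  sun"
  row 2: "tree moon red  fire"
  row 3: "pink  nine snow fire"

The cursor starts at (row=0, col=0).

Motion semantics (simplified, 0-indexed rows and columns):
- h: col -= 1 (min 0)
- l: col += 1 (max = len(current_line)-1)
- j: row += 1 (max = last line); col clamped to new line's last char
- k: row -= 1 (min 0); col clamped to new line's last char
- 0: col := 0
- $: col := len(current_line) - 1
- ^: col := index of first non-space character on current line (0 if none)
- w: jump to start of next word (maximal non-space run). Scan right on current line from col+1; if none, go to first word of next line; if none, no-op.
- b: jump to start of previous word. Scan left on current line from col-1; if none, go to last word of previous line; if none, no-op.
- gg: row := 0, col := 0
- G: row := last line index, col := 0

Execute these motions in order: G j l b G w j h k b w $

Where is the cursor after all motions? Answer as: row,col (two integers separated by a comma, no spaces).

Answer: 2,18

Derivation:
After 1 (G): row=3 col=0 char='p'
After 2 (j): row=3 col=0 char='p'
After 3 (l): row=3 col=1 char='i'
After 4 (b): row=3 col=0 char='p'
After 5 (G): row=3 col=0 char='p'
After 6 (w): row=3 col=6 char='n'
After 7 (j): row=3 col=6 char='n'
After 8 (h): row=3 col=5 char='_'
After 9 (k): row=2 col=5 char='m'
After 10 (b): row=2 col=0 char='t'
After 11 (w): row=2 col=5 char='m'
After 12 ($): row=2 col=18 char='e'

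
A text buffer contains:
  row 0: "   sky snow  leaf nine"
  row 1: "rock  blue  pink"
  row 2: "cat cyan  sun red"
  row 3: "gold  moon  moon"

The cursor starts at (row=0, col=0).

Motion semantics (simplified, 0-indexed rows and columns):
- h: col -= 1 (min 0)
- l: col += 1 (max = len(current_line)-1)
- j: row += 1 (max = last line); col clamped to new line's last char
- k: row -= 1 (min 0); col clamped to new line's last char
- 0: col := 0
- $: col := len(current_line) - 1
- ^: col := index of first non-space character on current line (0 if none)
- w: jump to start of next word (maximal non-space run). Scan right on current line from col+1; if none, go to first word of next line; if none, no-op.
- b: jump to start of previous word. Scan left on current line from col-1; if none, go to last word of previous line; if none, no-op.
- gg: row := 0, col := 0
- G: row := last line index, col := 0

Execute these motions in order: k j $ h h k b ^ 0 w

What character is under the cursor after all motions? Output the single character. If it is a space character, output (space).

Answer: s

Derivation:
After 1 (k): row=0 col=0 char='_'
After 2 (j): row=1 col=0 char='r'
After 3 ($): row=1 col=15 char='k'
After 4 (h): row=1 col=14 char='n'
After 5 (h): row=1 col=13 char='i'
After 6 (k): row=0 col=13 char='l'
After 7 (b): row=0 col=7 char='s'
After 8 (^): row=0 col=3 char='s'
After 9 (0): row=0 col=0 char='_'
After 10 (w): row=0 col=3 char='s'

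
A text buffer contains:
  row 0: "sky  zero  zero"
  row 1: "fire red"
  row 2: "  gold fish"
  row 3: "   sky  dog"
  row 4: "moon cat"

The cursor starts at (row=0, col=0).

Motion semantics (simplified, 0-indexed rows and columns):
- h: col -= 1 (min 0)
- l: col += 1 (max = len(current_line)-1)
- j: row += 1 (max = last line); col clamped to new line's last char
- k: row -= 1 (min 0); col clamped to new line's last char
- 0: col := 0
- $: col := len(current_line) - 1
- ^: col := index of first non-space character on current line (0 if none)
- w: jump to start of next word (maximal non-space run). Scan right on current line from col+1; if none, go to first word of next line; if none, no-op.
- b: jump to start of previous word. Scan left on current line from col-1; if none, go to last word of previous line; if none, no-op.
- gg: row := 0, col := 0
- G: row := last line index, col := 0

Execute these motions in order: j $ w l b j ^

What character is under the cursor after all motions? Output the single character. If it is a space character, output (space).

After 1 (j): row=1 col=0 char='f'
After 2 ($): row=1 col=7 char='d'
After 3 (w): row=2 col=2 char='g'
After 4 (l): row=2 col=3 char='o'
After 5 (b): row=2 col=2 char='g'
After 6 (j): row=3 col=2 char='_'
After 7 (^): row=3 col=3 char='s'

Answer: s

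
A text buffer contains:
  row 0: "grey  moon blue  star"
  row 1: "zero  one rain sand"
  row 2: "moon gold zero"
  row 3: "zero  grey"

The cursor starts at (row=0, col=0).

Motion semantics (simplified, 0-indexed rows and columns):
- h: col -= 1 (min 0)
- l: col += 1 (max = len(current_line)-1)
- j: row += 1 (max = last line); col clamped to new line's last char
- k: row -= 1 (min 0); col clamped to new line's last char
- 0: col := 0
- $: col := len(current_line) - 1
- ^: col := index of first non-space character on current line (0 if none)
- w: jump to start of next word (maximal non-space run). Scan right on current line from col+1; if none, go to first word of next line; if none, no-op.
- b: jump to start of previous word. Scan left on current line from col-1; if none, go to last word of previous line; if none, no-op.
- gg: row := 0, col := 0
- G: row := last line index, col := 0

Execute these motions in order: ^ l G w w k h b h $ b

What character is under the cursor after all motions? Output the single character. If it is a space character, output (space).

After 1 (^): row=0 col=0 char='g'
After 2 (l): row=0 col=1 char='r'
After 3 (G): row=3 col=0 char='z'
After 4 (w): row=3 col=6 char='g'
After 5 (w): row=3 col=6 char='g'
After 6 (k): row=2 col=6 char='o'
After 7 (h): row=2 col=5 char='g'
After 8 (b): row=2 col=0 char='m'
After 9 (h): row=2 col=0 char='m'
After 10 ($): row=2 col=13 char='o'
After 11 (b): row=2 col=10 char='z'

Answer: z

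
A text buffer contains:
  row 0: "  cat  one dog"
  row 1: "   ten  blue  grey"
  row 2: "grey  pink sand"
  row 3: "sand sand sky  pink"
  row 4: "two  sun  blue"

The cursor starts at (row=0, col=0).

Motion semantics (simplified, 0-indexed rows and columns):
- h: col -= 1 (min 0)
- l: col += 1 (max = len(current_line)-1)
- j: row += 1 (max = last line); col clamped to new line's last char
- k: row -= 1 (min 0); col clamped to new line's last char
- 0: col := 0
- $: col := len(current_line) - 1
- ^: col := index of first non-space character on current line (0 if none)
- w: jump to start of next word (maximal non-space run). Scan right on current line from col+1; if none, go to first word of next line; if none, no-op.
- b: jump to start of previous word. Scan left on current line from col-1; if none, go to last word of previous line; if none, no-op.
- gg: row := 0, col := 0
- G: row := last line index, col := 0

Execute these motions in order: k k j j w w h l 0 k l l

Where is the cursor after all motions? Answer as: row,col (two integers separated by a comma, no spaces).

Answer: 1,2

Derivation:
After 1 (k): row=0 col=0 char='_'
After 2 (k): row=0 col=0 char='_'
After 3 (j): row=1 col=0 char='_'
After 4 (j): row=2 col=0 char='g'
After 5 (w): row=2 col=6 char='p'
After 6 (w): row=2 col=11 char='s'
After 7 (h): row=2 col=10 char='_'
After 8 (l): row=2 col=11 char='s'
After 9 (0): row=2 col=0 char='g'
After 10 (k): row=1 col=0 char='_'
After 11 (l): row=1 col=1 char='_'
After 12 (l): row=1 col=2 char='_'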